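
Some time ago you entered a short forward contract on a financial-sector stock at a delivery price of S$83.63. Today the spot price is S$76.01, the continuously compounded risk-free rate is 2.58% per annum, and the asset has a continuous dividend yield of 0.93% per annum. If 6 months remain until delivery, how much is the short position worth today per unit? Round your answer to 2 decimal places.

S$6.90

Current fair forward for the remaining 6 months: F = S·e^((r − q)·T), (r − q) = 0.0258 − 0.0093 = 0.0165
F = 76.01 · e^(0.0165 × 6/12) = 76.01 × 1.008284 = 76.6397
Value of long forward = (F − K)·e^(−rT) = (76.6397 − 83.63) · e^(−0.0258·6/12)
= -6.9903 × 0.987183 = -6.90
Short position value = −(long value) = S$6.90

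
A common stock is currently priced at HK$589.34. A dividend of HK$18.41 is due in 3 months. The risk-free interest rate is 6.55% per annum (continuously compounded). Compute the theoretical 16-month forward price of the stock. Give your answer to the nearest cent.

PV(dividends) I = 18.41·e^(−0.0655·3/12)
I = 18.1110
F = (S − I)·e^(rT) = (589.34 − 18.1110) · e^(0.0655·16/12)
= 571.2290 · e^0.087333 = 571.2290 × 1.091260 = HK$623.36

HK$623.36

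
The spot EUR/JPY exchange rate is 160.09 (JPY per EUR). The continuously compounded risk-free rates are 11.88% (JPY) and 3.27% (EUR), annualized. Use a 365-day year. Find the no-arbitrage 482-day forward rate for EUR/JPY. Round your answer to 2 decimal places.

179.37

F = S·e^((r_JPY − r_EUR)T) = 160.09 · e^((0.1188 − 0.0327) × 482/365)
= 160.09 · e^0.113699 = 160.09 × 1.120415
F = 179.37 JPY per EUR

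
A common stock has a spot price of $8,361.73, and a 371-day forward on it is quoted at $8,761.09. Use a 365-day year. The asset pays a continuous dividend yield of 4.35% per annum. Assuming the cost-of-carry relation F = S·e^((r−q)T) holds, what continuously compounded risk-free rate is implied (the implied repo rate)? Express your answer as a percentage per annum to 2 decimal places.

From F = S·e^((r−q)T): (r − q) = ln(F/S)/T
ln(8761.09/8361.73) = ln(1.047760) = 0.046655
(r − q) = 0.046655 / (371/365) = 0.045900
r = ln(F/S)/T + q = 0.045900 + 0.0435 = 0.089400
r = 8.94%

8.94%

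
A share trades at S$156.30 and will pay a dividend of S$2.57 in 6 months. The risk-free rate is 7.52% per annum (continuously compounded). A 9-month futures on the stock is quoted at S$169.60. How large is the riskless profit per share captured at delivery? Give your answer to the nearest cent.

S$6.85 per share

PV(dividends) I = 2.57·e^(−0.0752·6/12) = 2.4752
Fair futures F* = (S − I)·e^(rT) = (156.30 − 2.4752)·e^0.056400 = 153.8248 × 1.058021 = 162.7499
Market S$169.60 > fair 162.7499: forward overpriced → cash-and-carry (borrow at r, buy the stock and collect the dividends, short the forward).
Profit at T = |F_mkt − F*| = |169.60 − 162.7499| = S$6.85 per share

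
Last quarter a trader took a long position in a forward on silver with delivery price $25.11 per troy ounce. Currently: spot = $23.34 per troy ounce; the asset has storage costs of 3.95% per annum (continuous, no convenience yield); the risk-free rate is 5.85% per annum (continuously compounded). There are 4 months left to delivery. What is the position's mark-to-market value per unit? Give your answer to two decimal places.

Current fair forward for the remaining 4 months: F = S·e^((r + u)·T), (r + u) = 0.0585 + 0.0395 = 0.0980
F = 23.34 · e^(0.0980 × 4/12) = 23.34 × 1.033206 = 24.1150
Value of long forward = (F − K)·e^(−rT) = (24.1150 − 25.11) · e^(−0.0585·4/12)
= -0.9950 × 0.980689 = -0.98

-$0.98 per troy ounce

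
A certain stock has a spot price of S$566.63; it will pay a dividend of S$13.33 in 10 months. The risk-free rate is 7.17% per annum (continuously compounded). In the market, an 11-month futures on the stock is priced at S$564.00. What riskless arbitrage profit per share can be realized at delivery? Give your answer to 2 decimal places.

PV(dividends) I = 13.33·e^(−0.0717·10/12) = 12.5569
Fair futures F* = (S − I)·e^(rT) = (566.63 − 12.5569)·e^0.065725 = 554.0731 × 1.067933 = 591.7129
Market S$564.00 < fair 591.7129: forward underpriced → reverse cash-and-carry (short the stock, invest proceeds at r, pay the dividends, go long the forward).
Profit at T = |F_mkt − F*| = |564.00 − 591.7129| = S$27.71 per share

S$27.71 per share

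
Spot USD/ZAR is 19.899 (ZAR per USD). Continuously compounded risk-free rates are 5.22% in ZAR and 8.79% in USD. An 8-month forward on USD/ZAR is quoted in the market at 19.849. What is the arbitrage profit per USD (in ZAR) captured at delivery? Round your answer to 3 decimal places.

Fair forward: F* = S·e^(carry·T), with carry = (r_ZAR − r_USD) = 0.0522 − 0.0879 = -0.0357
F* = 19.899 · e^(-0.0357 × 8/12) = 19.899 · e^-0.023800 = 19.899 × 0.976481 = 19.4310
Market 19.849 > fair 19.4310: forward overpriced → cash-and-carry (buy spot, short the forward).
At maturity, profit = |F_mkt − F*| = |19.849 − 19.4310| = 0.418 per USD (in ZAR)

0.418 per USD (in ZAR)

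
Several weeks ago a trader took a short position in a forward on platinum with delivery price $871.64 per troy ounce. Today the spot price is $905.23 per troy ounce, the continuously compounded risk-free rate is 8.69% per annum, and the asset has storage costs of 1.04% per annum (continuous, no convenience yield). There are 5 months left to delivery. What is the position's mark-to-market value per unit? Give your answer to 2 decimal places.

-$68.52 per troy ounce

Current fair forward for the remaining 5 months: F = S·e^((r + u)·T), (r + u) = 0.0869 + 0.0104 = 0.0973
F = 905.23 · e^(0.0973 × 5/12) = 905.23 × 1.041375 = 942.6839
Value of long forward = (F − K)·e^(−rT) = (942.6839 − 871.64) · e^(−0.0869·5/12)
= 71.0439 × 0.964439 = 68.52
Short position value = −(long value) = -$68.52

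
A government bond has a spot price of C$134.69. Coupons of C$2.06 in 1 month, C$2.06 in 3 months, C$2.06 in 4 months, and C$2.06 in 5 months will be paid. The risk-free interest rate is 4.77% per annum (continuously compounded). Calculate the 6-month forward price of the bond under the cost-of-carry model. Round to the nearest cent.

PV(coupons) I = 2.06·e^(−0.0477·1/12) + 2.06·e^(−0.0477·3/12) + 2.06·e^(−0.0477·4/12) + 2.06·e^(−0.0477·5/12)
I = 2.0518 + 2.0356 + 2.0275 + 2.0195 = 8.1344
F = (S − I)·e^(rT) = (134.69 − 8.1344) · e^(0.0477·6/12)
= 126.5556 · e^0.023850 = 126.5556 × 1.024137 = C$129.61

C$129.61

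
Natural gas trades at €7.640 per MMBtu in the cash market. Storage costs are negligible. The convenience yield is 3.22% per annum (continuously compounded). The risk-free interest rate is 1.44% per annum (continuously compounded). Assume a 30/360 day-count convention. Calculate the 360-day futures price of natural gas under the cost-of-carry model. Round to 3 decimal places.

Net carry = r + u − y = 0.0144 + 0.0000 − 0.0322 = -0.0178
F = S·e^((r+u−y)T) = 7.640 · e^(-0.0178 × 360/360) = 7.640 · e^-0.017800
= 7.640 × 0.982357 = €7.505 per MMBtu

€7.505 per MMBtu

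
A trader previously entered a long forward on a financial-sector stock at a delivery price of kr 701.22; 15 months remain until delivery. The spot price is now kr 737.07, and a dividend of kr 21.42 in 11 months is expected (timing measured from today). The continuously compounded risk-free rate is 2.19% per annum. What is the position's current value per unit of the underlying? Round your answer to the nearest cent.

kr 33.79

PV(remaining dividends) I = 21.42·e^(−0.0219·11/12) = 20.9943
Current forward F = (S − I)·e^(rT) = (737.07 − 20.9943)·e^(0.0219·15/12) = 716.0757 × 1.027753 = 735.9489
Value (long) = (F − K)·e^(−rT) = (735.9489 − 701.22) × 0.972996 = 33.7911
Value = kr 33.79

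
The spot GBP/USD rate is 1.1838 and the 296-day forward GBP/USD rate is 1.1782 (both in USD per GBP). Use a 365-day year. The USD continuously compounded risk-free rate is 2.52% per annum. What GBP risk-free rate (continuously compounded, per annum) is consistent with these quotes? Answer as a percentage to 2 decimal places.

3.10%

F = S·e^((r_USD − r_GBP)T) ⇒ r_GBP = r_USD − ln(F/S)/T
ln(1.1782/1.1838) = -0.004742; /(296/365) = -0.005847
r_GBP = 0.0252 + 0.005847 = 0.031047
r_GBP = 3.10%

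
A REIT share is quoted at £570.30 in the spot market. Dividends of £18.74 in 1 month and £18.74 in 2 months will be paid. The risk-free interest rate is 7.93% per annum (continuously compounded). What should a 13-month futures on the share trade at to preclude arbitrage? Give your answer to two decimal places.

£581.02

PV(dividends) I = 18.74·e^(−0.0793·1/12) + 18.74·e^(−0.0793·2/12)
I = 18.6166 + 18.4939 = 37.1105
F = (S − I)·e^(rT) = (570.30 − 37.1105) · e^(0.0793·13/12)
= 533.1895 · e^0.085908 = 533.1895 × 1.089706 = £581.02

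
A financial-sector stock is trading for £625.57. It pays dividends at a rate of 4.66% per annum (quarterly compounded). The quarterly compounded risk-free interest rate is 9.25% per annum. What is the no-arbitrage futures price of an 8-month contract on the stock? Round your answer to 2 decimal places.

F = S · (1+r/4)^(4T) / (1+q/4)^(4T)
= 625.57 × 1.062861 / 1.031369 = 625.57 × 1.030534
F = £644.67

£644.67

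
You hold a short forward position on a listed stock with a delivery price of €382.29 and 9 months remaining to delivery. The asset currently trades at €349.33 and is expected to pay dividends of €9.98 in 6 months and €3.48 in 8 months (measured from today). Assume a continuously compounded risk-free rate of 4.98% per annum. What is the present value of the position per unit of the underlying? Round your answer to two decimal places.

PV(remaining dividends) I = 9.98·e^(−0.0498·6/12) + 3.48·e^(−0.0498·8/12) = 13.1009
Current forward F = (S − I)·e^(rT) = (349.33 − 13.1009)·e^(0.0498·9/12) = 336.2291 × 1.038056 = 349.0246
Value (long) = (F − K)·e^(−rT) = (349.0246 − 382.29) × 0.963339 = -32.0459
Short position value = −(long value) = €32.05

€32.05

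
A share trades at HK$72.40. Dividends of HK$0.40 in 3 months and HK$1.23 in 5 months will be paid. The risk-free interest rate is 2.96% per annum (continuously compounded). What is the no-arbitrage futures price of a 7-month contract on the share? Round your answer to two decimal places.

PV(dividends) I = 0.40·e^(−0.0296·3/12) + 1.23·e^(−0.0296·5/12)
I = 0.3971 + 1.2149 = 1.6120
F = (S − I)·e^(rT) = (72.40 − 1.6120) · e^(0.0296·7/12)
= 70.7880 · e^0.017267 = 70.7880 × 1.017417 = HK$72.02

HK$72.02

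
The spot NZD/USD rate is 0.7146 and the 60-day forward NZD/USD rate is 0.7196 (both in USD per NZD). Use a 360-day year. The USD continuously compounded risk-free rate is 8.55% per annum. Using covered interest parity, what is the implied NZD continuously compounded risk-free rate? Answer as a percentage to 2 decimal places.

F = S·e^((r_USD − r_NZD)T) ⇒ r_NZD = r_USD − ln(F/S)/T
ln(0.7196/0.7146) = 0.006973; /(60/360) = 0.041838
r_NZD = 0.0855 − 0.041838 = 0.043662
r_NZD = 4.37%

4.37%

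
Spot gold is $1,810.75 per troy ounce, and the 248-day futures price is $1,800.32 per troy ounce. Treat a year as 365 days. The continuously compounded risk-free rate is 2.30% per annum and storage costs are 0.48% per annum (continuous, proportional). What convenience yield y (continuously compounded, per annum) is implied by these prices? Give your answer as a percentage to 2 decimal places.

F = S·e^((r+u−y)T) ⇒ (r+u−y) = ln(F/S)/T
ln(1800.32/1810.75) = -0.005777; /T ⇒ -0.008502
y = r + u − ln(F/S)/T = 0.0230 + 0.0048 + 0.008502 = 0.036302
y = 3.63%

3.63%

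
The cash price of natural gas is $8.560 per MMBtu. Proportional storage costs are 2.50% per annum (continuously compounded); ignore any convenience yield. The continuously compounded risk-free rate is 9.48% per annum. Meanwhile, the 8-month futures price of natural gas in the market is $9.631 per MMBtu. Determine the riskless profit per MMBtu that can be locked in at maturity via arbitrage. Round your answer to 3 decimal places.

Fair futures: F* = S·e^(carry·T), with carry = (r + u) = 0.0948 + 0.0250 = 0.1198
F* = 8.560 · e^(0.1198 × 8/12) = 8.560 · e^0.079867 = 8.560 × 1.083143 = $9.2717
Market $9.631 > fair $9.2717: forward overpriced → cash-and-carry (buy spot, short the forward).
At maturity, profit = |F_mkt − F*| = |9.631 − 9.2717| = $0.359 per MMBtu

$0.359 per MMBtu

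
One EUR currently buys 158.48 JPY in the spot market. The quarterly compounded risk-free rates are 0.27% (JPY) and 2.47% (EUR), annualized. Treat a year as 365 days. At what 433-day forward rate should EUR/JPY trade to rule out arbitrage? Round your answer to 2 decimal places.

By covered interest parity, F = S · (1+r_JPY/4)^(4T) / (1+r_EUR/4)^(4T)
= 158.48 × 1.003207 / 1.029642 = 158.48 × 0.974326
F = 154.41 JPY per EUR

154.41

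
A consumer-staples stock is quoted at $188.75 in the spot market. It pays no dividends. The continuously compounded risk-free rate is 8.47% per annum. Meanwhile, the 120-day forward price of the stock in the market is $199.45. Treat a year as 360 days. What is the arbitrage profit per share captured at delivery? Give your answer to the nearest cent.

$5.30 per share

Fair forward: F* = S·e^(carry·T), with carry = r = 0.0847
F* = 188.75 · e^(0.0847 × 120/360) = 188.75 · e^0.028233 = 188.75 × 1.028635 = $194.1549
Market $199.45 > fair $194.1549: forward overpriced → cash-and-carry (buy spot, short the forward).
At maturity, profit = |F_mkt − F*| = |199.45 − 194.1549| = $5.30 per share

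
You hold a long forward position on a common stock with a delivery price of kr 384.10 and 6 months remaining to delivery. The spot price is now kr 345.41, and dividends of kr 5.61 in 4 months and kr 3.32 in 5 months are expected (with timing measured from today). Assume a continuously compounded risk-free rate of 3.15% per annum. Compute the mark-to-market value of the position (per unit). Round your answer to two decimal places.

PV(remaining dividends) I = 5.61·e^(−0.0315·4/12) + 3.32·e^(−0.0315·5/12) = 8.8281
Current forward F = (S − I)·e^(rT) = (345.41 − 8.8281)·e^(0.0315·6/12) = 336.5819 × 1.015875 = 341.9251
Value (long) = (F − K)·e^(−rT) = (341.9251 − 384.10) × 0.984373 = -41.5158
Value = -kr 41.52

-kr 41.52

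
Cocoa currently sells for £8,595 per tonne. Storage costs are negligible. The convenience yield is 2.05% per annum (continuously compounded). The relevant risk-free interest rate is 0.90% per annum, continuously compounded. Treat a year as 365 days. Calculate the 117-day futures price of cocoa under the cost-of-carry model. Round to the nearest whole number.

£8,563 per tonne

Net carry = r + u − y = 0.0090 + 0.0000 − 0.0205 = -0.0115
F = S·e^((r+u−y)T) = 8595 · e^(-0.0115 × 117/365) = 8595 · e^-0.003686
= 8595 × 0.996321 = £8,563 per tonne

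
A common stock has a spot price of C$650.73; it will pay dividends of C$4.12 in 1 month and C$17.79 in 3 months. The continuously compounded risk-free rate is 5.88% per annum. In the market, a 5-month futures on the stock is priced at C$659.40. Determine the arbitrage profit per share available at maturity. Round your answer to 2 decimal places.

PV(dividends) I = 4.12·e^(−0.0588·1/12) + 17.79·e^(−0.0588·3/12) = 21.6303
Fair futures F* = (S − I)·e^(rT) = (650.73 − 21.6303)·e^0.024500 = 629.0997 × 1.024803 = 644.7033
Market C$659.40 > fair 644.7033: forward overpriced → cash-and-carry (borrow at r, buy the stock and collect the dividends, short the forward).
Profit at T = |F_mkt − F*| = |659.40 − 644.7033| = C$14.70 per share

C$14.70 per share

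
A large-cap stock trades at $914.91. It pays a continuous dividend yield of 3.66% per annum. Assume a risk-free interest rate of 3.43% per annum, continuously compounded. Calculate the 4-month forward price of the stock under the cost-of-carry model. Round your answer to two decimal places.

F = S·e^((r − q)T) = 914.91 · e^((0.0343 − 0.0366) × 4/12)
= 914.91 · e^-0.000767 = 914.91 × 0.999233
F = $914.21

$914.21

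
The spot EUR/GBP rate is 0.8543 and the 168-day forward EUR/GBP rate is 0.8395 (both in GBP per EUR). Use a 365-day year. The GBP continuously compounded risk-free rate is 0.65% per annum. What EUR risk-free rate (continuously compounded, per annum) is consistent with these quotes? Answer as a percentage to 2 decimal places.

4.45%

F = S·e^((r_GBP − r_EUR)T) ⇒ r_EUR = r_GBP − ln(F/S)/T
ln(0.8395/0.8543) = -0.017476; /(168/365) = -0.037969
r_EUR = 0.0065 + 0.037969 = 0.044469
r_EUR = 4.45%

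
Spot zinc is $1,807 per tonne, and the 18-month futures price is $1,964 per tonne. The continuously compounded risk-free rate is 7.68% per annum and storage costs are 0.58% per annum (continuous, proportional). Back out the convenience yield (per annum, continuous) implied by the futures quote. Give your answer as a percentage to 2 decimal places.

2.71%

F = S·e^((r+u−y)T) ⇒ (r+u−y) = ln(F/S)/T
ln(1964/1807) = 0.083315; /T ⇒ 0.055543
y = r + u − ln(F/S)/T = 0.0768 + 0.0058 − 0.055543 = 0.027057
y = 2.71%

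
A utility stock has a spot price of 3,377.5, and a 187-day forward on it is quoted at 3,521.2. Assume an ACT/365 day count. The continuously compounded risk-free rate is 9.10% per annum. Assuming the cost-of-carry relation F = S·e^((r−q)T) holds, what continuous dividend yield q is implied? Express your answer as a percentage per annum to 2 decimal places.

0.97%

From F = S·e^((r−q)T): (r − q) = ln(F/S)/T
ln(3521.2/3377.5) = ln(1.042546) = 0.041666
(r − q) = 0.041666 / (187/365) = 0.081327
q = r − ln(F/S)/T = 0.0910 − 0.081327 = 0.009673
q = 0.97%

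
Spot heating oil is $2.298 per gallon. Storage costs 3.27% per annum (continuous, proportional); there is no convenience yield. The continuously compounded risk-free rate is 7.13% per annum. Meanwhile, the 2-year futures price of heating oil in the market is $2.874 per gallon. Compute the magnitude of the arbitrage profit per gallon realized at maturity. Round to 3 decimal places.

$0.045 per gallon

Fair futures: F* = S·e^(carry·T), with carry = (r + u) = 0.0713 + 0.0327 = 0.1040
F* = 2.298 · e^(0.1040 × 2) = 2.298 · e^0.208000 = 2.298 × 1.231213 = $2.8293
Market $2.874 > fair $2.8293: forward overpriced → cash-and-carry (buy spot, short the forward).
At maturity, profit = |F_mkt − F*| = |2.874 − 2.8293| = $0.045 per gallon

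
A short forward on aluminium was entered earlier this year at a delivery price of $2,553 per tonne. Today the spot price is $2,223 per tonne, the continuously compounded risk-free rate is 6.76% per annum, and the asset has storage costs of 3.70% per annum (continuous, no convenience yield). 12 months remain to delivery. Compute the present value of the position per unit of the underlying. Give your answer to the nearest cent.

$79.33 per tonne

Current fair forward for the remaining 12 months: F = S·e^((r + u)·T), (r + u) = 0.0676 + 0.0370 = 0.1046
F = 2223 · e^(0.1046 × 12/12) = 2223 × 1.11026641 = 2468.1222
Value of long forward = (F − K)·e^(−rT) = (2468.1222 − 2553) · e^(−0.0676·12/12)
= -84.8778 × 0.93463425 = -79.33
Short position value = −(long value) = $79.33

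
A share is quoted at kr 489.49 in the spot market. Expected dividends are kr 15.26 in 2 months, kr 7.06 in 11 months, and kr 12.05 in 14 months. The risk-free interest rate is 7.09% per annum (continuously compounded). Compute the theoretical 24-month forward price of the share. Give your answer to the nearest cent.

PV(dividends) I = 15.26·e^(−0.0709·2/12) + 7.06·e^(−0.0709·11/12) + 12.05·e^(−0.0709·14/12)
I = 15.0807 + 6.6158 + 11.0934 = 32.7899
F = (S − I)·e^(rT) = (489.49 − 32.7899) · e^(0.0709·24/12)
= 456.7001 · e^0.141800 = 456.7001 × 1.152346 = kr 526.28

kr 526.28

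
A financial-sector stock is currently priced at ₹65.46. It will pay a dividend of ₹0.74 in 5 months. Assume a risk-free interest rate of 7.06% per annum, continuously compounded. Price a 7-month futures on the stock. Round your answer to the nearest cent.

₹67.46

PV(dividends) I = 0.74·e^(−0.0706·5/12)
I = 0.7185
F = (S − I)·e^(rT) = (65.46 − 0.7185) · e^(0.0706·7/12)
= 64.7415 · e^0.041183 = 64.7415 × 1.042043 = ₹67.46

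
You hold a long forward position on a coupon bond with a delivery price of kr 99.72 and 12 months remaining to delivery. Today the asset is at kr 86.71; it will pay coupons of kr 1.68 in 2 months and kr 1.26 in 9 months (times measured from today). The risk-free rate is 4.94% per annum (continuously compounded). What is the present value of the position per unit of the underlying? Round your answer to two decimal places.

-kr 11.08

PV(remaining coupons) I = 1.68·e^(−0.0494·2/12) + 1.26·e^(−0.0494·9/12) = 2.8804
Current forward F = (S − I)·e^(rT) = (86.71 − 2.8804)·e^(0.0494·12/12) = 83.8296 × 1.050641 = 88.0748
Value (long) = (F − K)·e^(−rT) = (88.0748 − 99.72) × 0.951800 = -11.0839
Value = -kr 11.08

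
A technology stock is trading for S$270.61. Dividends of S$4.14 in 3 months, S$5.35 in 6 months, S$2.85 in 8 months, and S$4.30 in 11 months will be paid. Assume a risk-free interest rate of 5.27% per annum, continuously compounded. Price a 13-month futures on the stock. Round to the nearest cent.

PV(dividends) I = 4.14·e^(−0.0527·3/12) + 5.35·e^(−0.0527·6/12) + 2.85·e^(−0.0527·8/12) + 4.30·e^(−0.0527·11/12)
I = 4.0858 + 5.2109 + 2.7516 + 4.0972 = 16.1455
F = (S − I)·e^(rT) = (270.61 − 16.1455) · e^(0.0527·13/12)
= 254.4645 · e^0.057092 = 254.4645 × 1.058753 = S$269.42

S$269.42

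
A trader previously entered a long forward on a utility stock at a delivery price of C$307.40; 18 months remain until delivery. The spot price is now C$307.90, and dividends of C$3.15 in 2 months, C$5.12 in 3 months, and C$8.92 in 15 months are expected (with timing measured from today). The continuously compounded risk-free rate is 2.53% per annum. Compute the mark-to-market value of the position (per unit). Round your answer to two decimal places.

-C$4.92

PV(remaining dividends) I = 3.15·e^(−0.0253·2/12) + 5.12·e^(−0.0253·3/12) + 8.92·e^(−0.0253·15/12) = 16.8668
Current forward F = (S − I)·e^(rT) = (307.90 − 16.8668)·e^(0.0253·18/12) = 291.0332 × 1.038679 = 302.2901
Value (long) = (F − K)·e^(−rT) = (302.2901 − 307.40) × 0.962761 = -4.9196
Value = -C$4.92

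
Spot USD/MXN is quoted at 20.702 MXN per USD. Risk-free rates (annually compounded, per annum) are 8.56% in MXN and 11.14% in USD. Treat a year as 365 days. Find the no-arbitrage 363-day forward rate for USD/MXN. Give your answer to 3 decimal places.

20.224

By covered interest parity, F = S · (1+r_MXN)^T / (1+r_USD)^T
= 20.702 × 1.085112 / 1.110757 = 20.702 × 0.976912
F = 20.224 MXN per USD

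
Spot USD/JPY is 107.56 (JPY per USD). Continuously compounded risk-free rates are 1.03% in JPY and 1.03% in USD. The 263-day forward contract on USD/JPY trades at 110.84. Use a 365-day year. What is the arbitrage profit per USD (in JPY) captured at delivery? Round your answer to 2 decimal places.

3.28 per USD (in JPY)

Fair forward: F* = S·e^(carry·T), with carry = (r_JPY − r_USD) = 0.0103 − 0.0103 = 0.0000
F* = 107.56 · e^(0.0000 × 263/365) = 107.56 · e^0.000000 = 107.56 × 1.000000 = 107.5600
Market 110.84 > fair 107.5600: forward overpriced → cash-and-carry (buy spot, short the forward).
At maturity, profit = |F_mkt − F*| = |110.84 − 107.5600| = 3.28 per USD (in JPY)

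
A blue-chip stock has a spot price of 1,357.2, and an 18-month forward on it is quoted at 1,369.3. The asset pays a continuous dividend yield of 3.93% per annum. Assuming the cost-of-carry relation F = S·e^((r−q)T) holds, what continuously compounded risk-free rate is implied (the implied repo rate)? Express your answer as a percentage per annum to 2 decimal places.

From F = S·e^((r−q)T): (r − q) = ln(F/S)/T
ln(1369.3/1357.2) = ln(1.008915) = 0.008875
(r − q) = 0.008875 / (18/12) = 0.005917
r = ln(F/S)/T + q = 0.005917 + 0.0393 = 0.045217
r = 4.52%

4.52%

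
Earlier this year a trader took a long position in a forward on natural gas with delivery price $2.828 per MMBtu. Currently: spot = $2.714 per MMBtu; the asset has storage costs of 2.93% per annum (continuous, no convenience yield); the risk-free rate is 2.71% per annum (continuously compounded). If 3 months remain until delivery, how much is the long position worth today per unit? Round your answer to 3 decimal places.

Current fair forward for the remaining 3 months: F = S·e^((r + u)·T), (r + u) = 0.0271 + 0.0293 = 0.0564
F = 2.714 · e^(0.0564 × 3/12) = 2.714 × 1.014200 = 2.7525
Value of long forward = (F − K)·e^(−rT) = (2.7525 − 2.828) · e^(−0.0271·3/12)
= -0.0755 × 0.993248 = -0.075

-$0.075 per MMBtu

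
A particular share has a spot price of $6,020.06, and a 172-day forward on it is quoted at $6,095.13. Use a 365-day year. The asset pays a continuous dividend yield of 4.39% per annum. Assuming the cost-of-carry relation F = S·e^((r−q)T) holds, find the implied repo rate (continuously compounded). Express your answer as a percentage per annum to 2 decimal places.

From F = S·e^((r−q)T): (r − q) = ln(F/S)/T
ln(6095.13/6020.06) = ln(1.012470) = 0.012393
(r − q) = 0.012393 / (172/365) = 0.026299
r = ln(F/S)/T + q = 0.026299 + 0.0439 = 0.070199
r = 7.02%

7.02%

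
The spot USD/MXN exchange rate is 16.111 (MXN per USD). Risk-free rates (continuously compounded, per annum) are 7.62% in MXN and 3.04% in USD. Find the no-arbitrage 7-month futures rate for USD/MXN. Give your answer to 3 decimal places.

F = S·e^((r_MXN − r_USD)T) = 16.111 · e^((0.0762 − 0.0304) × 7/12)
= 16.111 · e^0.026717 = 16.111 × 1.027077
F = 16.547 MXN per USD

16.547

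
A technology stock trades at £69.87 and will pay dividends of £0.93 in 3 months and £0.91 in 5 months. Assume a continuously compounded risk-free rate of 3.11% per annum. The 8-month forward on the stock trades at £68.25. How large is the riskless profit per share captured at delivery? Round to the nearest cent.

£1.22 per share

PV(dividends) I = 0.93·e^(−0.0311·3/12) + 0.91·e^(−0.0311·5/12) = 1.8211
Fair forward F* = (S − I)·e^(rT) = (69.87 − 1.8211)·e^0.020733 = 68.0489 × 1.020949 = 69.4745
Market £68.25 < fair 69.4745: forward underpriced → reverse cash-and-carry (short the stock, invest proceeds at r, pay the dividends, go long the forward).
Profit at T = |F_mkt − F*| = |68.25 − 69.4745| = £1.22 per share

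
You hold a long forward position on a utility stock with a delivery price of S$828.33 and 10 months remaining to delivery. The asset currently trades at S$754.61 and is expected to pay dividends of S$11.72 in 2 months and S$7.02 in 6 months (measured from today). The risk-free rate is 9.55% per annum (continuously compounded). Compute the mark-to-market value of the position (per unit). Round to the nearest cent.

PV(remaining dividends) I = 11.72·e^(−0.0955·2/12) + 7.02·e^(−0.0955·6/12) = 18.2276
Current forward F = (S − I)·e^(rT) = (754.61 − 18.2276)·e^(0.0955·10/12) = 736.3824 × 1.082836 = 797.3814
Value (long) = (F − K)·e^(−rT) = (797.3814 − 828.33) × 0.923501 = -28.5811
Value = -S$28.58

-S$28.58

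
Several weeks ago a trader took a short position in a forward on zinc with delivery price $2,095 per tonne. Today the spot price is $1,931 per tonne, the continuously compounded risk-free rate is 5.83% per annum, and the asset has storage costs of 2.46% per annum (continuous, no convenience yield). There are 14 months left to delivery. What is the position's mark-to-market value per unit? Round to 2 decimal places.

-$29.98 per tonne

Current fair forward for the remaining 14 months: F = S·e^((r + u)·T), (r + u) = 0.0583 + 0.0246 = 0.0829
F = 1931 · e^(0.0829 × 14/12) = 1931 × 1.10154822 = 2127.0896
Value of long forward = (F − K)·e^(−rT) = (2127.0896 − 2095) · e^(−0.0583·14/12)
= 32.0896 × 0.93424490 = 29.98
Short position value = −(long value) = -$29.98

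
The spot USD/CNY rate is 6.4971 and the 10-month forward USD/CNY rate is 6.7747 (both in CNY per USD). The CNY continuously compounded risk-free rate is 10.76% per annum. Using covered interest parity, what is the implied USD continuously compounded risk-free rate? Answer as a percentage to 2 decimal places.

F = S·e^((r_CNY − r_USD)T) ⇒ r_USD = r_CNY − ln(F/S)/T
ln(6.7747/6.4971) = 0.041839; /(10/12) = 0.050207
r_USD = 0.1076 − 0.050207 = 0.057393
r_USD = 5.74%

5.74%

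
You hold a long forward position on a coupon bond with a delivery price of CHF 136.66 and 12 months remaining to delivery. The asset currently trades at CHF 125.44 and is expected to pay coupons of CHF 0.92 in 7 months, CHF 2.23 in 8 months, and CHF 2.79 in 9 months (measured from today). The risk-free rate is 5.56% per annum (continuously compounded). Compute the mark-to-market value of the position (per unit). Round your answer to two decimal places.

-CHF 9.54

PV(remaining coupons) I = 0.92·e^(−0.0556·7/12) + 2.23·e^(−0.0556·8/12) + 2.79·e^(−0.0556·9/12) = 5.7155
Current forward F = (S − I)·e^(rT) = (125.44 − 5.7155)·e^(0.0556·12/12) = 119.7245 × 1.057175 = 126.5697
Value (long) = (F − K)·e^(−rT) = (126.5697 − 136.66) × 0.945917 = -9.5446
Value = -CHF 9.54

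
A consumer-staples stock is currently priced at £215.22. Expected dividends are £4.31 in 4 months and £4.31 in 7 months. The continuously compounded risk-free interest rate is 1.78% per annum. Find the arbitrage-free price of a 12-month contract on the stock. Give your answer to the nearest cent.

PV(dividends) I = 4.31·e^(−0.0178·4/12) + 4.31·e^(−0.0178·7/12)
I = 4.2845 + 4.2655 = 8.5500
F = (S − I)·e^(rT) = (215.22 − 8.5500) · e^(0.0178·12/12)
= 206.6700 · e^0.017800 = 206.6700 × 1.017959 = £210.38

£210.38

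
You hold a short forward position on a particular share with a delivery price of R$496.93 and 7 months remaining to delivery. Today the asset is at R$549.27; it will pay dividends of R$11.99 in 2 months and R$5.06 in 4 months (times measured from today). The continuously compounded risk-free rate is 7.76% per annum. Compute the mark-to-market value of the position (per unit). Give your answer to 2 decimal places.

-R$57.57

PV(remaining dividends) I = 11.99·e^(−0.0776·2/12) + 5.06·e^(−0.0776·4/12) = 16.7667
Current forward F = (S − I)·e^(rT) = (549.27 − 16.7667)·e^(0.0776·7/12) = 532.5033 × 1.046307 = 557.1619
Value (long) = (F − K)·e^(−rT) = (557.1619 − 496.93) × 0.955743 = 57.5662
Short position value = −(long value) = -R$57.57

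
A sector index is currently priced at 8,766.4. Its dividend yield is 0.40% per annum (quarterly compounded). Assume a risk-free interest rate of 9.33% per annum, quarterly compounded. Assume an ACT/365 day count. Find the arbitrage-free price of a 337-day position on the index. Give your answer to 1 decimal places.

9,510.4

F = S · (1+r/4)^(4T) / (1+q/4)^(4T)
= 8766.4 × 1.088884 / 1.003698 = 8766.4 × 1.084872
F = 9,510.4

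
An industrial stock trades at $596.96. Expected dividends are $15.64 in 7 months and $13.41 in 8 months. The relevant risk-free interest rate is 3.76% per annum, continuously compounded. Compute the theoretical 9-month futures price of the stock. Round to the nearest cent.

PV(dividends) I = 15.64·e^(−0.0376·7/12) + 13.41·e^(−0.0376·8/12)
I = 15.3007 + 13.0780 = 28.3787
F = (S − I)·e^(rT) = (596.96 − 28.3787) · e^(0.0376·9/12)
= 568.5813 · e^0.028200 = 568.5813 × 1.028601 = $584.84

$584.84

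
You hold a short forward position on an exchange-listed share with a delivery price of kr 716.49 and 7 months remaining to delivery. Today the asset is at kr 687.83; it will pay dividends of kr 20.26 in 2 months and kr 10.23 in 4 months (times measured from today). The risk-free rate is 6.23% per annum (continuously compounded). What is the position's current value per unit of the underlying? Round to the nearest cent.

PV(remaining dividends) I = 20.26·e^(−0.0623·2/12) + 10.23·e^(−0.0623·4/12) = 30.0705
Current forward F = (S − I)·e^(rT) = (687.83 − 30.0705)·e^(0.0623·7/12) = 657.7595 × 1.037010 = 682.1032
Value (long) = (F − K)·e^(−rT) = (682.1032 − 716.49) × 0.964311 = -33.1596
Short position value = −(long value) = kr 33.16

kr 33.16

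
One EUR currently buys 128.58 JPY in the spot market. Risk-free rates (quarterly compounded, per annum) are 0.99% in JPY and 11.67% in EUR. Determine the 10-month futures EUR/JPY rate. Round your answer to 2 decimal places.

117.79

By covered interest parity, F = S · (1+r_JPY/4)^(4T) / (1+r_EUR/4)^(4T)
= 128.58 × 1.008274 / 1.100603 = 128.58 × 0.916111
F = 117.79 JPY per EUR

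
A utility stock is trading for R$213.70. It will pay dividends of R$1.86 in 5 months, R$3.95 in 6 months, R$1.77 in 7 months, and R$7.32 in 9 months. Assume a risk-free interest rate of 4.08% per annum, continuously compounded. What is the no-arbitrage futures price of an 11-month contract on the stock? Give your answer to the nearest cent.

PV(dividends) I = 1.86·e^(−0.0408·5/12) + 3.95·e^(−0.0408·6/12) + 1.77·e^(−0.0408·7/12) + 7.32·e^(−0.0408·9/12)
I = 1.8286 + 3.8702 + 1.7284 + 7.0994 = 14.5266
F = (S − I)·e^(rT) = (213.70 − 14.5266) · e^(0.0408·11/12)
= 199.1734 · e^0.037400 = 199.1734 × 1.038108 = R$206.76

R$206.76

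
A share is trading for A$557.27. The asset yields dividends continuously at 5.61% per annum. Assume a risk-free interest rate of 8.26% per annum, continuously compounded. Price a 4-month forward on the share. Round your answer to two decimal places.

A$562.21

F = S·e^((r − q)T) = 557.27 · e^((0.0826 − 0.0561) × 4/12)
= 557.27 · e^0.008833 = 557.27 × 1.008872
F = A$562.21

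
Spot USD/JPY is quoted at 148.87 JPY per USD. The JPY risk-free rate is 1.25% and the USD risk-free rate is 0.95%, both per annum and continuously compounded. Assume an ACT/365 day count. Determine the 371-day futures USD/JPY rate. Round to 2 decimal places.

149.32

F = S·e^((r_JPY − r_USD)T) = 148.87 · e^((0.0125 − 0.0095) × 371/365)
= 148.87 · e^0.003049 = 148.87 × 1.003054
F = 149.32 JPY per USD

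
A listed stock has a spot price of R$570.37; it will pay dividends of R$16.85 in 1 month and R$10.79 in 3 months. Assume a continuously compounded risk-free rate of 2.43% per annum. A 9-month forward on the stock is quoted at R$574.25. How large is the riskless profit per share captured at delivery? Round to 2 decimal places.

PV(dividends) I = 16.85·e^(−0.0243·1/12) + 10.79·e^(−0.0243·3/12) = 27.5406
Fair forward F* = (S − I)·e^(rT) = (570.37 − 27.5406)·e^0.018225 = 542.8294 × 1.018392 = 552.8131
Market R$574.25 > fair 552.8131: forward overpriced → cash-and-carry (borrow at r, buy the stock and collect the dividends, short the forward).
Profit at T = |F_mkt − F*| = |574.25 − 552.8131| = R$21.44 per share

R$21.44 per share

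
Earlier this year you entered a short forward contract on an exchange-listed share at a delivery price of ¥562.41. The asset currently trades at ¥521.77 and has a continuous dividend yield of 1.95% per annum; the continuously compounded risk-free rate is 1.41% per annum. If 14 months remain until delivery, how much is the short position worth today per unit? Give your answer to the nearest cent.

Current fair forward for the remaining 14 months: F = S·e^((r − q)·T), (r − q) = 0.0141 − 0.0195 = -0.0054
F = 521.77 · e^(-0.0054 × 14/12) = 521.77 × 0.993720 = 518.4933
Value of long forward = (F − K)·e^(−rT) = (518.4933 − 562.41) · e^(−0.0141·14/12)
= -43.9167 × 0.983685 = -43.20
Short position value = −(long value) = ¥43.20

¥43.20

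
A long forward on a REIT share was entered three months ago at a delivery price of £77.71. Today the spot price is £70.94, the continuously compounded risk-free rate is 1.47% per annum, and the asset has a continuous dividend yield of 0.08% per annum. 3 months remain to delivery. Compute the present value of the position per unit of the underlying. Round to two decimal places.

Current fair forward for the remaining 3 months: F = S·e^((r − q)·T), (r − q) = 0.0147 − 0.0008 = 0.0139
F = 70.94 · e^(0.0139 × 3/12) = 70.94 × 1.003481 = 71.1869
Value of long forward = (F − K)·e^(−rT) = (71.1869 − 77.71) · e^(−0.0147·3/12)
= -6.5231 × 0.996332 = -6.50

-£6.50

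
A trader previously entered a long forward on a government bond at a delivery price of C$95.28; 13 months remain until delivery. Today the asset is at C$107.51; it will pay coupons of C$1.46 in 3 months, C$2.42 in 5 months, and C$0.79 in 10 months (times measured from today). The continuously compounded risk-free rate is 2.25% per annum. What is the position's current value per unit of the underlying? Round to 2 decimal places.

C$9.90

PV(remaining coupons) I = 1.46·e^(−0.0225·3/12) + 2.42·e^(−0.0225·5/12) + 0.79·e^(−0.0225·10/12) = 4.6246
Current forward F = (S − I)·e^(rT) = (107.51 − 4.6246)·e^(0.0225·13/12) = 102.8854 × 1.024674 = 105.4240
Value (long) = (F − K)·e^(−rT) = (105.4240 − 95.28) × 0.975920 = 9.8997
Value = C$9.90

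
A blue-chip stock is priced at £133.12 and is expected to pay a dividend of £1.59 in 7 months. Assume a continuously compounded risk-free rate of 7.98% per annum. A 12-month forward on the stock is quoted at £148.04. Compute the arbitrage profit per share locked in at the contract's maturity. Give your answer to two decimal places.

£5.51 per share

PV(dividends) I = 1.59·e^(−0.0798·7/12) = 1.5177
Fair forward F* = (S − I)·e^(rT) = (133.12 − 1.5177)·e^0.079800 = 131.6023 × 1.083070 = 142.5345
Market £148.04 > fair 142.5345: forward overpriced → cash-and-carry (borrow at r, buy the stock and collect the dividends, short the forward).
Profit at T = |F_mkt − F*| = |148.04 − 142.5345| = £5.51 per share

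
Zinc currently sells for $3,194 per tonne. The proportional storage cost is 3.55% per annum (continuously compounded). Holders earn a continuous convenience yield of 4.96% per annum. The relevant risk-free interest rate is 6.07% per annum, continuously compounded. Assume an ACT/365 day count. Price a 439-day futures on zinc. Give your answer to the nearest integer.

Net carry = r + u − y = 0.0607 + 0.0355 − 0.0496 = 0.0466
F = S·e^((r+u−y)T) = 3194 · e^(0.0466 × 439/365) = 3194 · e^0.056048
= 3194 × 1.057648 = $3,378 per tonne

$3,378 per tonne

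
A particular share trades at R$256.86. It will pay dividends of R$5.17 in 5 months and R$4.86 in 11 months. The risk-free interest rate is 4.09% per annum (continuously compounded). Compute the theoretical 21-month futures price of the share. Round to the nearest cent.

PV(dividends) I = 5.17·e^(−0.0409·5/12) + 4.86·e^(−0.0409·11/12)
I = 5.0826 + 4.6812 = 9.7638
F = (S − I)·e^(rT) = (256.86 − 9.7638) · e^(0.0409·21/12)
= 247.0962 · e^0.071575 = 247.0962 × 1.074199 = R$265.43

R$265.43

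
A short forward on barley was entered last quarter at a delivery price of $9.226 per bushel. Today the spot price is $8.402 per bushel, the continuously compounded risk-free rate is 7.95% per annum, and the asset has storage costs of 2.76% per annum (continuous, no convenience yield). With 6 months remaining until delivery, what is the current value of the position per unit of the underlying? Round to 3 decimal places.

Current fair forward for the remaining 6 months: F = S·e^((r + u)·T), (r + u) = 0.0795 + 0.0276 = 0.1071
F = 8.402 · e^(0.1071 × 6/12) = 8.402 × 1.055010 = 8.8642
Value of long forward = (F − K)·e^(−rT) = (8.8642 − 9.226) · e^(−0.0795·6/12)
= -0.3618 × 0.961030 = -0.348
Short position value = −(long value) = $0.348

$0.348 per bushel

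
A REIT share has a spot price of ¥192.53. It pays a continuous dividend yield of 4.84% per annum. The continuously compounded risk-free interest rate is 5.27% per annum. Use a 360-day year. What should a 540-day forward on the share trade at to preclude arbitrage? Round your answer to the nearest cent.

F = S·e^((r − q)T) = 192.53 · e^((0.0527 − 0.0484) × 540/360)
= 192.53 · e^0.006450 = 192.53 × 1.006471
F = ¥193.78

¥193.78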